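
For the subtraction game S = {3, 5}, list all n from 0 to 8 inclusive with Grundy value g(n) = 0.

0, 1, 2, 8

Build the Grundy sequence with g(k) = mex{g(k−s) : s ∈ {3, 5}, s ≤ k}:
g(0) = mex{} = 0
g(1) = mex{} = 0
g(2) = mex{} = 0
g(3) = mex{0} = 1
g(4) = mex{0} = 1
g(5) = mex{0} = 1
g(6) = mex{0,1} = 2
g(7) = mex{0,1} = 2
g(8) = mex{1} = 0
The P-positions (g = 0) in 0..8 are 0, 1, 2, 8.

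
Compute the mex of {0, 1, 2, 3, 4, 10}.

The values 0, 1, 2, 3, 4 are all present; 5 is the first non-negative integer missing from the set.

5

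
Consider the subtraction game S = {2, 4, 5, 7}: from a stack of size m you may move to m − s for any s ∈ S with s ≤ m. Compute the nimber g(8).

4

Build the Grundy sequence with g(k) = mex{g(k−s) : s ∈ {2, 4, 5, 7}, s ≤ k}:
k:     0  1  2  3  4  5  6  7  8
g(k):  0  0  1  1  2  2  3  3  4
So g(8) = 4.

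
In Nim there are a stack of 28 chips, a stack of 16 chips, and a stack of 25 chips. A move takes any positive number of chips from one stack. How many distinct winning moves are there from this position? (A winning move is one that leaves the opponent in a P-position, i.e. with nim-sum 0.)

Nim-sum: 28 ⊕ 16 ⊕ 25 = 21.
The overall nim-sum is X = 21. A stack of size p has a winning move iff p XOR X < p (reduce it to p XOR X).
  28: 28 XOR 21 = 9 < 28 — winning move (to 9).
  16: 16 XOR 21 = 5 < 16 — winning move (to 5).
  25: 25 XOR 21 = 12 < 25 — winning move (to 12).
That gives 3 winning moves.

3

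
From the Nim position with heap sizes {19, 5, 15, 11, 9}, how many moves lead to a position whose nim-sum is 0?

Compute the nim-sum pairwise:
19 ^ 5 = 22
22 ^ 15 = 25
25 ^ 11 = 18
18 ^ 9 = 27
The overall nim-sum is X = 27. A heap of size p has a winning move iff p XOR X < p (reduce it to p XOR X).
  19: 19 XOR 27 = 8 < 19 — winning move (to 8).
  5: 5 XOR 27 = 30 ≥ 5 — no move.
  15: 15 XOR 27 = 20 ≥ 15 — no move.
  11: 11 XOR 27 = 16 ≥ 11 — no move.
  9: 9 XOR 27 = 18 ≥ 9 — no move.
That gives 1 winning move.

1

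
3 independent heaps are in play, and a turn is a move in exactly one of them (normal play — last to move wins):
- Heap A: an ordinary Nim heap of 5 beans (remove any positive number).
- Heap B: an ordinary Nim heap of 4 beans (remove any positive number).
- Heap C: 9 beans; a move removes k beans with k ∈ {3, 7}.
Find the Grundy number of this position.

Heap A is a plain Nim heap of size 5, so its Grundy value is 5.
Heap B is a plain Nim heap of size 4, so its Grundy value is 4.
Grundy values for heap C (subtraction set {3, 7}):
k:     0  1  2  3  4  5  6  7  8  9
g(k):  0  0  0  1  1  1  0  2  2  1
So g(9) = 1.
The value of a disjunctive sum is the nim-sum of the parts.
Combined value = 5 XOR 4 XOR 1 = 0.

0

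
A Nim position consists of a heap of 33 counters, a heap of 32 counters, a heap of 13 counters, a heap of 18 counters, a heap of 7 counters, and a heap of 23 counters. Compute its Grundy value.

Compute the nim-sum pairwise:
33 XOR 32 = 1
1 XOR 13 = 12
12 XOR 18 = 30
30 XOR 7 = 25
25 XOR 23 = 14

14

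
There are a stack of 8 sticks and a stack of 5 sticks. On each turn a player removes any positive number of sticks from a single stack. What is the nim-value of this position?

13

Compute the nim-sum pairwise:
8 ⊕ 5 = 13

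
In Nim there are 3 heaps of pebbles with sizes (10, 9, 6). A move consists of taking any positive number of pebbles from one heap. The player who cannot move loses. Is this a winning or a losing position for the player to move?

Nim-sum: 10 ^ 9 ^ 6 = 5.
The nim-sum is 5 ≠ 0, so this is an N-position: the player to move can win.

Winning position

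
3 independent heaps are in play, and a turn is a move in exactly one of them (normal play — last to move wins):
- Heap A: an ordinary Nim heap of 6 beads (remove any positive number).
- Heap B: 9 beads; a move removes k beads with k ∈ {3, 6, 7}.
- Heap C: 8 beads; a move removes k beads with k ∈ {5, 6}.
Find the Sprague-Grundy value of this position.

4

Heap A is a plain Nim heap of size 6, so its Grundy value is 6.
Build the Grundy sequence for heap B with g(k) = mex{g(k−s) : s ∈ {3, 6, 7}, s ≤ k}:
k:     0  1  2  3  4  5  6  7  8  9
g(k):  0  0  0  1  1  1  2  2  2  3
So g(9) = 3.
Build the Grundy sequence for heap C with g(k) = mex{g(k−s) : s ∈ {5, 6}, s ≤ k}:
k:     0  1  2  3  4  5  6  7  8
g(k):  0  0  0  0  0  1  1  1  1
So g(8) = 1.
The value of a disjunctive sum is the nim-sum of the parts.
Combined value = 6 ⊕ 3 ⊕ 1 = 4.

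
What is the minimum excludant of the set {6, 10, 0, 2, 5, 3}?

1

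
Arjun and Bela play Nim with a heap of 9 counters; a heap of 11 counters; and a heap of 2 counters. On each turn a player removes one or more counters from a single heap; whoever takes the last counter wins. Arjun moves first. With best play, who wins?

Compute the nim-sum pairwise:
9 ^ 11 = 2
2 ^ 2 = 0
The nim-sum is 0, so this is a P-position: the player to move is in a losing position under optimal play; Arjun is about to move from it and so loses — Bela wins.

Bela wins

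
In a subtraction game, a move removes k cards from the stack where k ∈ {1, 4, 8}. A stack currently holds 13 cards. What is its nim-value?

Grundy values for subtraction set {1, 4, 8}:
g(0) = mex{} = 0
g(1) = mex{0} = 1
g(2) = mex{1} = 0
g(3) = mex{0} = 1
g(4) = mex{0,1} = 2
g(5) = mex{1,2} = 0
g(6) = mex{0} = 1
g(7) = mex{1} = 0
g(8) = mex{0,2} = 1
g(9) = mex{0,1} = 2
g(10) = mex{0,1,2} = 3
g(11) = mex{0,1,3} = 2
g(12) = mex{1,2} = 0
g(13) = mex{0,2} = 1
So g(13) = 1.

1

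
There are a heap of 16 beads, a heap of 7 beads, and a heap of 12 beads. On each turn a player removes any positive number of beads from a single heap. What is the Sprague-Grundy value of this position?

Compute the nim-sum pairwise:
16 ⊕ 7 = 23
23 ⊕ 12 = 27

27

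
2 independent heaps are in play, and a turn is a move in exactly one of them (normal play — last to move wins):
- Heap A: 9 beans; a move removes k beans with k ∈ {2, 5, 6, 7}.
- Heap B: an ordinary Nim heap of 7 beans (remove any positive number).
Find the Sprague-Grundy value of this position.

5

Build the Grundy sequence for heap A with g(k) = mex{g(k−s) : s ∈ {2, 5, 6, 7}, s ≤ k}:
k:     0  1  2  3  4  5  6  7  8  9
g(k):  0  0  1  1  0  2  1  3  2  2
So g(9) = 2.
Heap B is a plain Nim heap of size 7, so its Grundy value is 7.
By the Sprague-Grundy theorem, the Grundy value of a sum of independent games is the XOR of the component values.
Combined value = 2 XOR 7 = 5.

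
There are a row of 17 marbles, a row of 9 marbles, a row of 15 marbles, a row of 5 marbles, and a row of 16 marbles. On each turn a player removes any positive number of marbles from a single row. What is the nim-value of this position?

Compute the nim-sum pairwise:
17 ⊕ 9 = 24
24 ⊕ 15 = 23
23 ⊕ 5 = 18
18 ⊕ 16 = 2

2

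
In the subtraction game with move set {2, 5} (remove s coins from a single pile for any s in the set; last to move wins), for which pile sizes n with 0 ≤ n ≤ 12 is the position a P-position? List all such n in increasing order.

Compute g(0), g(1), … for moves {2, 5}:
k:     0  1  2  3  4  5  6  7  8  9 10 11 12
g(k):  0  0  1  1  0  2  1  0  0  1  1  0  2
The P-positions (g = 0) in 0..12 are 0, 1, 4, 7, 8, 11.

0, 1, 4, 7, 8, 11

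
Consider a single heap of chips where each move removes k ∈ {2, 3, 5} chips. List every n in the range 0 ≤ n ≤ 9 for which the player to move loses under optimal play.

0, 1, 7, 8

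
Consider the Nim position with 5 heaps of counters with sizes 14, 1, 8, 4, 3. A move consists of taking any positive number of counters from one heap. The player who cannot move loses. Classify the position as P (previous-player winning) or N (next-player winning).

Compute the nim-sum pairwise:
14 ^ 1 = 15
15 ^ 8 = 7
7 ^ 4 = 3
3 ^ 3 = 0
The nim-sum is 0, so this is a P-position: the player to move is in a losing position under optimal play.

P-position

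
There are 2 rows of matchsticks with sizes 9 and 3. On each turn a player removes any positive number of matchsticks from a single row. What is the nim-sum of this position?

Bitwise XOR of the heap sizes:
  1001  (9)
  0011  (3)
  ----
  1010  (10)

10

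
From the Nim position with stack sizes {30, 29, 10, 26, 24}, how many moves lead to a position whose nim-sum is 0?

5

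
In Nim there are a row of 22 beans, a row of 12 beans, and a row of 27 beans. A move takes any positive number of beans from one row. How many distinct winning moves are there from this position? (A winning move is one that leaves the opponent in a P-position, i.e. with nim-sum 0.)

1

Write each in binary and XOR column by column:
  10110  (22)
  01100  (12)
  11011  (27)
  -----
  00001  (1)
The overall nim-sum is X = 1. A row of size p has a winning move iff p XOR X < p (reduce it to p XOR X).
  22: 22 XOR 1 = 23 ≥ 22 — no move.
  12: 12 XOR 1 = 13 ≥ 12 — no move.
  27: 27 XOR 1 = 26 < 27 — winning move (to 26).
That gives 1 winning move.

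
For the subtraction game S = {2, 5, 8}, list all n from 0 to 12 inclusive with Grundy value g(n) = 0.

0, 1, 4, 7, 10, 11

Grundy values for subtraction set {2, 5, 8}:
k:     0  1  2  3  4  5  6  7  8  9 10 11 12
g(k):  0  0  1  1  0  2  1  0  2  1  0  0  1
The P-positions (g = 0) in 0..12 are 0, 1, 4, 7, 10, 11.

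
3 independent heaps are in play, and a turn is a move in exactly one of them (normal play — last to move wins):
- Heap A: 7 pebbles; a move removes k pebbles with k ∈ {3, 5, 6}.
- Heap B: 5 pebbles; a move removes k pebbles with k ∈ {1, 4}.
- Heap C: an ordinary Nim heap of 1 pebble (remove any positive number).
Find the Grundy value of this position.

For heap A, compute g(0), g(1), … with moves {3, 5, 6}:
k:     0  1  2  3  4  5  6  7
g(k):  0  0  0  1  1  1  2  2
So g(7) = 2.
Build the Grundy sequence for heap B with g(k) = mex{g(k−s) : s ∈ {1, 4}, s ≤ k}:
g(0) = mex{} = 0
g(1) = mex{0} = 1
g(2) = mex{1} = 0
g(3) = mex{0} = 1
g(4) = mex{0,1} = 2
g(5) = mex{1,2} = 0
So g(5) = 0.
Heap C is a plain Nim heap of size 1, so its Grundy value is 1.
The value of a disjunctive sum is the nim-sum of the parts.
Combined value = 2 ⊕ 0 ⊕ 1 = 3.

3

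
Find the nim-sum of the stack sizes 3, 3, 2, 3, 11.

Nim-sum: 3 XOR 3 XOR 2 XOR 3 XOR 11 = 10.

10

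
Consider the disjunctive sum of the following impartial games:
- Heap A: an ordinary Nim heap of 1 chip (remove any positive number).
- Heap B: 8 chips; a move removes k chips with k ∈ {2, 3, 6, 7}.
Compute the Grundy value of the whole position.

Heap A is a plain Nim heap of size 1, so its Grundy value is 1.
Grundy values for heap B (subtraction set {2, 3, 6, 7}):
k:     0  1  2  3  4  5  6  7  8
g(k):  0  0  1  1  2  0  3  1  2
So g(8) = 2.
By the Sprague-Grundy theorem, the Grundy value of a sum of independent games is the XOR of the component values.
Combined value = 1 ⊕ 2 = 3.

3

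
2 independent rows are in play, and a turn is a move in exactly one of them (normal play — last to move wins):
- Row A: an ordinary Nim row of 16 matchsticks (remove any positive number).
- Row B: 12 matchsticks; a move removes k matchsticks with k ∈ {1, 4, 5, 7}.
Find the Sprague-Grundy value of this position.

18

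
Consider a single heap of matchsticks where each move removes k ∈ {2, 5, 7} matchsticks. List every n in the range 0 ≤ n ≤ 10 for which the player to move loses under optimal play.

0, 1, 4, 10

Compute g(0), g(1), … for moves {2, 5, 7}:
g(0) = mex{} = 0
g(1) = mex{} = 0
g(2) = mex{0} = 1
g(3) = mex{0} = 1
g(4) = mex{1} = 0
g(5) = mex{0,1} = 2
g(6) = mex{0} = 1
g(7) = mex{0,1,2} = 3
g(8) = mex{0,1} = 2
g(9) = mex{0,1,3} = 2
g(10) = mex{1,2} = 0
The P-positions (g = 0) in 0..10 are 0, 1, 4, 10.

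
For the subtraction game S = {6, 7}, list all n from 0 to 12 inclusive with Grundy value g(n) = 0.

0, 1, 2, 3, 4, 5

Build the Grundy sequence with g(k) = mex{g(k−s) : s ∈ {6, 7}, s ≤ k}:
k:     0  1  2  3  4  5  6  7  8  9 10 11 12
g(k):  0  0  0  0  0  0  1  1  1  1  1  1  2
The P-positions (g = 0) in 0..12 are 0, 1, 2, 3, 4, 5.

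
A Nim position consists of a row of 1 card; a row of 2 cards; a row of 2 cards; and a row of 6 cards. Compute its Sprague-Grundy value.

Bitwise XOR of the heap sizes:
  001  (1)
  010  (2)
  010  (2)
  110  (6)
  ---
  111  (7)

7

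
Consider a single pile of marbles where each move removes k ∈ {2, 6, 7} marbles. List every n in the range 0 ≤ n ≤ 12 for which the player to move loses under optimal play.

Compute g(0), g(1), … for moves {2, 6, 7}:
k:     0  1  2  3  4  5  6  7  8  9 10 11 12
g(k):  0  0  1  1  0  0  1  1  2  0  3  1  2
The P-positions (g = 0) in 0..12 are 0, 1, 4, 5, 9.

0, 1, 4, 5, 9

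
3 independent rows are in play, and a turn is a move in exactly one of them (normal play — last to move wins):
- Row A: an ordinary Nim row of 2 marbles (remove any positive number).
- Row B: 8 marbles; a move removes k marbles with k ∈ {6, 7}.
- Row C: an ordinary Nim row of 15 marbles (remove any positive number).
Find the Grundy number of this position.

12

Row A is a plain Nim row of size 2, so its Grundy value is 2.
Grundy values for row B (subtraction set {6, 7}):
k:     0  1  2  3  4  5  6  7  8
g(k):  0  0  0  0  0  0  1  1  1
So g(8) = 1.
Row C is a plain Nim row of size 15, so its Grundy value is 15.
The value of a disjunctive sum is the nim-sum of the parts.
Combined value = 2 ⊕ 1 ⊕ 15 = 12.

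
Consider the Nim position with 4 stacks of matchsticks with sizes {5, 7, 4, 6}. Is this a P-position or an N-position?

P-position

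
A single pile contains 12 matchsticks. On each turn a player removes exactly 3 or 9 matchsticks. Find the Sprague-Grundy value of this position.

0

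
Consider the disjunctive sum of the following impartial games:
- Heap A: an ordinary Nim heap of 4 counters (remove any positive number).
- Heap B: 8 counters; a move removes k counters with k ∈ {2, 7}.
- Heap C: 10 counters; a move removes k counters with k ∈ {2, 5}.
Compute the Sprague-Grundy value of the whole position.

7

Heap A is a plain Nim heap of size 4, so its Grundy value is 4.
Build the Grundy sequence for heap B with g(k) = mex{g(k−s) : s ∈ {2, 7}, s ≤ k}:
k:     0  1  2  3  4  5  6  7  8
g(k):  0  0  1  1  0  0  1  1  2
So g(8) = 2.
Build the Grundy sequence for heap C with g(k) = mex{g(k−s) : s ∈ {2, 5}, s ≤ k}:
g(0) = mex{} = 0
g(1) = mex{} = 0
g(2) = mex{0} = 1
g(3) = mex{0} = 1
g(4) = mex{1} = 0
g(5) = mex{0,1} = 2
g(6) = mex{0} = 1
g(7) = mex{1,2} = 0
g(8) = mex{1} = 0
g(9) = mex{0} = 1
g(10) = mex{0,2} = 1
So g(10) = 1.
The value of a disjunctive sum is the nim-sum of the parts.
Combined value = 4 XOR 2 XOR 1 = 7.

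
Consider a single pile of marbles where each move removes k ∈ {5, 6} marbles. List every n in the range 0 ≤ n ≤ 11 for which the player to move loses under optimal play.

0, 1, 2, 3, 4, 11

Compute g(0), g(1), … for moves {5, 6}:
k:     0  1  2  3  4  5  6  7  8  9 10 11
g(k):  0  0  0  0  0  1  1  1  1  1  2  0
The P-positions (g = 0) in 0..11 are 0, 1, 2, 3, 4, 11.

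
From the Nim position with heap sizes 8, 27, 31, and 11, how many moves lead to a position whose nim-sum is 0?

Compute the nim-sum pairwise:
8 XOR 27 = 19
19 XOR 31 = 12
12 XOR 11 = 7
The overall nim-sum is X = 7. A heap of size p has a winning move iff p XOR X < p (reduce it to p XOR X).
  8: 8 XOR 7 = 15 ≥ 8 — no move.
  27: 27 XOR 7 = 28 ≥ 27 — no move.
  31: 31 XOR 7 = 24 < 31 — winning move (to 24).
  11: 11 XOR 7 = 12 ≥ 11 — no move.
That gives 1 winning move.

1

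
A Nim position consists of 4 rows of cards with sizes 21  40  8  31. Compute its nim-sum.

Compute the nim-sum pairwise:
21 XOR 40 = 61
61 XOR 8 = 53
53 XOR 31 = 42

42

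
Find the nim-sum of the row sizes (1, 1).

0

Nim-sum: 1 ⊕ 1 = 0.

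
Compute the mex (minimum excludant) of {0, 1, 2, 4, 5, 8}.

The values 0, 1, 2 are all present; 3 is the first non-negative integer missing from the set.

3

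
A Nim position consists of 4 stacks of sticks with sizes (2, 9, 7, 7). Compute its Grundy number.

Compute the nim-sum pairwise:
2 ⊕ 9 = 11
11 ⊕ 7 = 12
12 ⊕ 7 = 11

11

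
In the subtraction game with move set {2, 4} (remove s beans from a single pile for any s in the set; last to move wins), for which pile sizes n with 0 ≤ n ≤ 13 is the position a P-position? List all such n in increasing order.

0, 1, 6, 7, 12, 13

Grundy values for subtraction set {2, 4}:
g(0) = mex{} = 0
g(1) = mex{} = 0
g(2) = mex{0} = 1
g(3) = mex{0} = 1
g(4) = mex{0,1} = 2
g(5) = mex{0,1} = 2
g(6) = mex{1,2} = 0
g(7) = mex{1,2} = 0
g(8) = mex{0,2} = 1
g(9) = mex{0,2} = 1
g(10) = mex{0,1} = 2
g(11) = mex{0,1} = 2
g(12) = mex{1,2} = 0
g(13) = mex{1,2} = 0
The P-positions (g = 0) in 0..13 are 0, 1, 6, 7, 12, 13.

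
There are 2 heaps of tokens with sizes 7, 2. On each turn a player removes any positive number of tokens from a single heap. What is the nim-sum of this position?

5

Compute the nim-sum pairwise:
7 ^ 2 = 5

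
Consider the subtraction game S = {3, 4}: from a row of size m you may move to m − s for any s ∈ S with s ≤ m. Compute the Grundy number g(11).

1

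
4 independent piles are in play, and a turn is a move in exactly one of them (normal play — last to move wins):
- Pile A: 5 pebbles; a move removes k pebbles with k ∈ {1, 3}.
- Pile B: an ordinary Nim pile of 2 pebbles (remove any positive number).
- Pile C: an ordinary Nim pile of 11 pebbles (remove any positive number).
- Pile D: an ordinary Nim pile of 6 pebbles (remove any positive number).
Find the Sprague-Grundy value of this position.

14

For pile A, compute g(0), g(1), … with moves {1, 3}:
g(0) = mex{} = 0
g(1) = mex{0} = 1
g(2) = mex{1} = 0
g(3) = mex{0} = 1
g(4) = mex{1} = 0
g(5) = mex{0} = 1
So g(5) = 1.
Pile B is a plain Nim pile of size 2, so its Grundy value is 2.
Pile C is a plain Nim pile of size 11, so its Grundy value is 11.
Pile D is a plain Nim pile of size 6, so its Grundy value is 6.
The value of a disjunctive sum is the nim-sum of the parts.
Combined value = 1 ⊕ 2 ⊕ 11 ⊕ 6 = 14.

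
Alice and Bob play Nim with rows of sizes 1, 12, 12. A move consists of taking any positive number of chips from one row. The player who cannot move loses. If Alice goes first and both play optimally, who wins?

Nim-sum: 1 ^ 12 ^ 12 = 1.
The nim-sum is 1 ≠ 0, so this is an N-position: the player to move can win; Alice has a winning move.

Alice wins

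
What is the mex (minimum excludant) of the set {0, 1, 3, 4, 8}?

The values 0, 1 are all present; 2 is the first non-negative integer missing from the set.

2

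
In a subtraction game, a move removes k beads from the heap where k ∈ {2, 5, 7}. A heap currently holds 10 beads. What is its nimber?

Grundy values for subtraction set {2, 5, 7}:
k:     0  1  2  3  4  5  6  7  8  9 10
g(k):  0  0  1  1  0  2  1  3  2  2  0
So g(10) = 0.

0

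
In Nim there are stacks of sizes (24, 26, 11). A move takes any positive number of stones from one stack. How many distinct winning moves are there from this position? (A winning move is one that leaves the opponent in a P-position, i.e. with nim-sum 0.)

3

Nim-sum: 24 ^ 26 ^ 11 = 9.
The overall nim-sum is X = 9. A stack of size p has a winning move iff p XOR X < p (reduce it to p XOR X).
  24: 24 XOR 9 = 17 < 24 — winning move (to 17).
  26: 26 XOR 9 = 19 < 26 — winning move (to 19).
  11: 11 XOR 9 = 2 < 11 — winning move (to 2).
That gives 3 winning moves.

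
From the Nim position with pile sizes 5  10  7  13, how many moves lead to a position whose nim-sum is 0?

3

Compute the nim-sum pairwise:
5 ⊕ 10 = 15
15 ⊕ 7 = 8
8 ⊕ 13 = 5
The overall nim-sum is X = 5. A pile of size p has a winning move iff p XOR X < p (reduce it to p XOR X).
  5: 5 XOR 5 = 0 < 5 — winning move (to 0).
  10: 10 XOR 5 = 15 ≥ 10 — no move.
  7: 7 XOR 5 = 2 < 7 — winning move (to 2).
  13: 13 XOR 5 = 8 < 13 — winning move (to 8).
That gives 3 winning moves.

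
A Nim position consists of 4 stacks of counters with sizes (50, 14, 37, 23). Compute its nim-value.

14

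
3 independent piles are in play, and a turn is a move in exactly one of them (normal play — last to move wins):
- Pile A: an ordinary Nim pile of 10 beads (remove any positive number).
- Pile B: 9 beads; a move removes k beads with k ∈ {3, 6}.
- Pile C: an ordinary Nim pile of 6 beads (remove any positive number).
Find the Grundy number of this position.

12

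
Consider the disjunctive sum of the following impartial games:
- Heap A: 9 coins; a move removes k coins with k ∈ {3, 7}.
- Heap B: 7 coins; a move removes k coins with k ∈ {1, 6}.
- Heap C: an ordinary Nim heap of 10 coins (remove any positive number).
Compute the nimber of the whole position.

11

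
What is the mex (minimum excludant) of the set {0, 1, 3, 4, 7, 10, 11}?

The values 0, 1 are all present; 2 is the first non-negative integer missing from the set.

2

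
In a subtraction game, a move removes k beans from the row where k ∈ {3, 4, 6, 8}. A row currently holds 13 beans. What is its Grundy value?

0

Build the Grundy sequence with g(k) = mex{g(k−s) : s ∈ {3, 4, 6, 8}, s ≤ k}:
g(0) = mex{} = 0
g(1) = mex{} = 0
g(2) = mex{} = 0
g(3) = mex{0} = 1
g(4) = mex{0} = 1
g(5) = mex{0} = 1
g(6) = mex{0,1} = 2
g(7) = mex{0,1} = 2
g(8) = mex{0,1} = 2
g(9) = mex{0,1,2} = 3
g(10) = mex{0,1,2} = 3
g(11) = mex{1,2} = 0
g(12) = mex{1,2,3} = 0
g(13) = mex{1,2,3} = 0
So g(13) = 0.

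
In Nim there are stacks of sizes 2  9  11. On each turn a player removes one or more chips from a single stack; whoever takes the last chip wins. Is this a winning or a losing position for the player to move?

Losing position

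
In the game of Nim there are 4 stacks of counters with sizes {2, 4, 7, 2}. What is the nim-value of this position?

3

Write each in binary and XOR column by column:
  010  (2)
  100  (4)
  111  (7)
  010  (2)
  ---
  011  (3)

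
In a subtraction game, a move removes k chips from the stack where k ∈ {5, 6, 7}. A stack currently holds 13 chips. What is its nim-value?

Build the Grundy sequence with g(k) = mex{g(k−s) : s ∈ {5, 6, 7}, s ≤ k}:
g(0) = mex{} = 0
g(1) = mex{} = 0
g(2) = mex{} = 0
g(3) = mex{} = 0
g(4) = mex{} = 0
g(5) = mex{0} = 1
g(6) = mex{0} = 1
g(7) = mex{0} = 1
g(8) = mex{0} = 1
g(9) = mex{0} = 1
g(10) = mex{0,1} = 2
g(11) = mex{0,1} = 2
g(12) = mex{1} = 0
g(13) = mex{1} = 0
So g(13) = 0.

0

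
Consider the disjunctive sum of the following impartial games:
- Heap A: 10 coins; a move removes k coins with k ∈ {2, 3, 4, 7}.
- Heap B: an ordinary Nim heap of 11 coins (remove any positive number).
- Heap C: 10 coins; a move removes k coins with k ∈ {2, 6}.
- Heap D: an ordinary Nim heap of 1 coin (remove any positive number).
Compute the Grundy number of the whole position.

Grundy values for heap A (subtraction set {2, 3, 4, 7}):
k:     0  1  2  3  4  5  6  7  8  9 10
g(k):  0  0  1  1  2  2  0  3  1  4  2
So g(10) = 2.
Heap B is a plain Nim heap of size 11, so its Grundy value is 11.
For heap C, compute g(0), g(1), … with moves {2, 6}:
k:     0  1  2  3  4  5  6  7  8  9 10
g(k):  0  0  1  1  0  0  1  1  0  0  1
So g(10) = 1.
Heap D is a plain Nim heap of size 1, so its Grundy value is 1.
By the Sprague-Grundy theorem, the Grundy value of a sum of independent games is the XOR of the component values.
Combined value = 2 XOR 11 XOR 1 XOR 1 = 9.

9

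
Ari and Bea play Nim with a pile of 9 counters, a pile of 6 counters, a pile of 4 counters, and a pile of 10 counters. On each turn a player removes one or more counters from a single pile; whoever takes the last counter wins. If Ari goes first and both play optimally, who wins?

Ari wins

In binary:
  1001  (9)
  0110  (6)
  0100  (4)
  1010  (10)
  ----
  0001  (1)
The nim-sum is 1 ≠ 0, so this is an N-position: the player to move can win; Ari has a winning move.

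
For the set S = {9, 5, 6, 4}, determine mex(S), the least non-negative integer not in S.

0 is not in the set, so the mex is 0.

0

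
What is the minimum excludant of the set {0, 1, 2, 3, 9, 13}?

The values 0, 1, 2, 3 are all present; 4 is the first non-negative integer missing from the set.

4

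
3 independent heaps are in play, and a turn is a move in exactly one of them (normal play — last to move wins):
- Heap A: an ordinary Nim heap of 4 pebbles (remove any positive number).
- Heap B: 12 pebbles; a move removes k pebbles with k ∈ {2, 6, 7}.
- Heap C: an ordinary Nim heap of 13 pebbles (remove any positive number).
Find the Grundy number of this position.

11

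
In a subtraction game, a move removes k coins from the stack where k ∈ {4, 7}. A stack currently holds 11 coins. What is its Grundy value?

0

Compute g(0), g(1), … for moves {4, 7}:
g(0) = mex{} = 0
g(1) = mex{} = 0
g(2) = mex{} = 0
g(3) = mex{} = 0
g(4) = mex{0} = 1
g(5) = mex{0} = 1
g(6) = mex{0} = 1
g(7) = mex{0} = 1
g(8) = mex{0,1} = 2
g(9) = mex{0,1} = 2
g(10) = mex{0,1} = 2
g(11) = mex{1} = 0
So g(11) = 0.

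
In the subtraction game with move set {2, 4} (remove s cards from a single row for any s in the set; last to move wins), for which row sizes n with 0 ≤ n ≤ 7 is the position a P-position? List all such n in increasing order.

0, 1, 6, 7

Grundy values for subtraction set {2, 4}:
g(0) = mex{} = 0
g(1) = mex{} = 0
g(2) = mex{0} = 1
g(3) = mex{0} = 1
g(4) = mex{0,1} = 2
g(5) = mex{0,1} = 2
g(6) = mex{1,2} = 0
g(7) = mex{1,2} = 0
The P-positions (g = 0) in 0..7 are 0, 1, 6, 7.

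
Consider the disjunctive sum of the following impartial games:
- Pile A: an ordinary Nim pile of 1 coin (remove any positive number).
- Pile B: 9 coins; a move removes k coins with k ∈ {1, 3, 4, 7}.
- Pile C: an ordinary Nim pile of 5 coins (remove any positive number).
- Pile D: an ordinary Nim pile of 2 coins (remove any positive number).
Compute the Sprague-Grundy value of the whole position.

7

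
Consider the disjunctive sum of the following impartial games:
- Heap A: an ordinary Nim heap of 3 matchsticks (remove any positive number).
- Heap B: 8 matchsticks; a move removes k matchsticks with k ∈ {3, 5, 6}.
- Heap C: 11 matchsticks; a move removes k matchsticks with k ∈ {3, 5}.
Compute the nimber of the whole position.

0

Heap A is a plain Nim heap of size 3, so its Grundy value is 3.
For heap B, compute g(0), g(1), … with moves {3, 5, 6}:
k:     0  1  2  3  4  5  6  7  8
g(k):  0  0  0  1  1  1  2  2  2
So g(8) = 2.
Grundy values for heap C (subtraction set {3, 5}):
k:     0  1  2  3  4  5  6  7  8  9 10 11
g(k):  0  0  0  1  1  1  2  2  0  0  0  1
So g(11) = 1.
By the Sprague-Grundy theorem, the Grundy value of a sum of independent games is the XOR of the component values.
Combined value = 3 ⊕ 2 ⊕ 1 = 0.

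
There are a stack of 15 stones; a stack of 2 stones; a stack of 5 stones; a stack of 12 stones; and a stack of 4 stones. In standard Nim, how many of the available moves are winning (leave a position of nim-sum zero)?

Compute the nim-sum pairwise:
15 ^ 2 = 13
13 ^ 5 = 8
8 ^ 12 = 4
4 ^ 4 = 0
The nim-sum is already 0, so every move leaves a nonzero nim-sum — there are no winning moves.

0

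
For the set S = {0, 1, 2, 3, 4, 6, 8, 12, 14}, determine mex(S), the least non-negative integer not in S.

5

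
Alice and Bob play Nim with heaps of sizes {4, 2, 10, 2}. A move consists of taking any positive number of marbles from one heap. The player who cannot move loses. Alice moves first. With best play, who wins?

Bitwise XOR of the heap sizes:
  0100  (4)
  0010  (2)
  1010  (10)
  0010  (2)
  ----
  1110  (14)
The nim-sum is 14 ≠ 0, so this is an N-position: the player to move can win; Alice has a winning move.

Alice wins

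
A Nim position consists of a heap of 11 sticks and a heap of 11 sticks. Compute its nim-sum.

0

Nim-sum: 11 ^ 11 = 0.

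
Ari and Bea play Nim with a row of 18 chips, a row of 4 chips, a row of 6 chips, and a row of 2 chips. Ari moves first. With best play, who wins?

Ari wins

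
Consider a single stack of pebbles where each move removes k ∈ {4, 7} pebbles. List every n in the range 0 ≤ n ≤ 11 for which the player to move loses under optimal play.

Grundy values for subtraction set {4, 7}:
k:     0  1  2  3  4  5  6  7  8  9 10 11
g(k):  0  0  0  0  1  1  1  1  2  2  2  0
The P-positions (g = 0) in 0..11 are 0, 1, 2, 3, 11.

0, 1, 2, 3, 11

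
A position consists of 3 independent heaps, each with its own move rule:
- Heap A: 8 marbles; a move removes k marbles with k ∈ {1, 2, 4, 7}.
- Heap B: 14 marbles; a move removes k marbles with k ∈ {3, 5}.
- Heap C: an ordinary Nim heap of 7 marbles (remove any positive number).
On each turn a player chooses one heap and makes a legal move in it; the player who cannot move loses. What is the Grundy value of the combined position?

7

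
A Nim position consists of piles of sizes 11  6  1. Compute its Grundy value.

12

Nim-sum: 11 XOR 6 XOR 1 = 12.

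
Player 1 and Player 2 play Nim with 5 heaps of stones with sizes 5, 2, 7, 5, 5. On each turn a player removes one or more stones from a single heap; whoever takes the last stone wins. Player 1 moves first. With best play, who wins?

Nim-sum: 5 ⊕ 2 ⊕ 7 ⊕ 5 ⊕ 5 = 0.
The nim-sum is 0, so this is a P-position: the player to move is in a losing position under optimal play; Player 1 is about to move from it and so loses — Player 2 wins.

Player 2 wins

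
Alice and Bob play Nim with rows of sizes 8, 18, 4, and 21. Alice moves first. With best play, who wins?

Alice wins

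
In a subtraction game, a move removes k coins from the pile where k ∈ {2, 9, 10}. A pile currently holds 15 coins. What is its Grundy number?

3

Build the Grundy sequence with g(k) = mex{g(k−s) : s ∈ {2, 9, 10}, s ≤ k}:
k:     0  1  2  3  4  5  6  7  8  9 10 11 12 13 14 15
g(k):  0  0  1  1  0  0  1  1  0  2  1  3  0  2  1  3
So g(15) = 3.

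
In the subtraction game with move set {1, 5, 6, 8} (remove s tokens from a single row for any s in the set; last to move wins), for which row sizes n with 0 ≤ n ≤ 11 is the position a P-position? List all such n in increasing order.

0, 2, 4, 11

Compute g(0), g(1), … for moves {1, 5, 6, 8}:
g(0) = mex{} = 0
g(1) = mex{0} = 1
g(2) = mex{1} = 0
g(3) = mex{0} = 1
g(4) = mex{1} = 0
g(5) = mex{0} = 1
g(6) = mex{0,1} = 2
g(7) = mex{0,1,2} = 3
g(8) = mex{0,1,3} = 2
g(9) = mex{0,1,2} = 3
g(10) = mex{0,1,3} = 2
g(11) = mex{1,2} = 0
The P-positions (g = 0) in 0..11 are 0, 2, 4, 11.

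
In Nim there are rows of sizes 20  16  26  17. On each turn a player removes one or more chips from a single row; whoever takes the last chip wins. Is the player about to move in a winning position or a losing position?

Winning position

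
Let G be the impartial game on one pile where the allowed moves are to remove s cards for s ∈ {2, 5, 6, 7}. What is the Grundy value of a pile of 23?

Build the Grundy sequence with g(k) = mex{g(k−s) : s ∈ {2, 5, 6, 7}, s ≤ k}:
k:     0  1  2  3  4  5  6  7  8  9 10 11 12 13 14 15 16 17 18 19 20 21 22 23
g(k):  0  0  1  1  0  2  1  3  2  2  3  3  0  0  1  1  0  2  1  3  2  2  3  3
So g(23) = 3.

3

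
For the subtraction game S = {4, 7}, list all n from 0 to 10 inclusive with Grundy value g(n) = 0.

0, 1, 2, 3

Grundy values for subtraction set {4, 7}:
g(0) = mex{} = 0
g(1) = mex{} = 0
g(2) = mex{} = 0
g(3) = mex{} = 0
g(4) = mex{0} = 1
g(5) = mex{0} = 1
g(6) = mex{0} = 1
g(7) = mex{0} = 1
g(8) = mex{0,1} = 2
g(9) = mex{0,1} = 2
g(10) = mex{0,1} = 2
The P-positions (g = 0) in 0..10 are 0, 1, 2, 3.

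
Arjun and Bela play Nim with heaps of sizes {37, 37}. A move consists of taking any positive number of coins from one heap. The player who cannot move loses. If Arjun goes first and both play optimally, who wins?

Bela wins

Nim-sum: 37 ⊕ 37 = 0.
The nim-sum is 0, so this is a P-position: the player to move is in a losing position under optimal play; Arjun is about to move from it and so loses — Bela wins.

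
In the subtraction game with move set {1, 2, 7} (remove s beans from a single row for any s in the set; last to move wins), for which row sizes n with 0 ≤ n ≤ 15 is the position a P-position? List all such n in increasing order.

0, 3, 6, 9, 12, 15

Compute g(0), g(1), … for moves {1, 2, 7}:
k:     0  1  2  3  4  5  6  7  8  9 10 11 12 13 14 15
g(k):  0  1  2  0  1  2  0  1  2  0  1  2  0  1  2  0
The P-positions (g = 0) in 0..15 are 0, 3, 6, 9, 12, 15.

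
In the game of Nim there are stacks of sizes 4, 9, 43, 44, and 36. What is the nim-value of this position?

46

Compute the nim-sum pairwise:
4 XOR 9 = 13
13 XOR 43 = 38
38 XOR 44 = 10
10 XOR 36 = 46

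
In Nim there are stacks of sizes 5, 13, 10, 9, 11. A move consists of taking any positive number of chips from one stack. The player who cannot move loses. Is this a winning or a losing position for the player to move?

Losing position

Compute the nim-sum pairwise:
5 ⊕ 13 = 8
8 ⊕ 10 = 2
2 ⊕ 9 = 11
11 ⊕ 11 = 0
The nim-sum is 0, so this is a P-position: the player to move is in a losing position under optimal play.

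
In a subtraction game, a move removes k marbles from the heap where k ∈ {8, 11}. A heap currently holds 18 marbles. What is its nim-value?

2

Build the Grundy sequence with g(k) = mex{g(k−s) : s ∈ {8, 11}, s ≤ k}:
k:     0  1  2  3  4  5  6  7  8  9 10 11 12 13 14 15 16 17 18
g(k):  0  0  0  0  0  0  0  0  1  1  1  1  1  1  1  1  2  2  2
So g(18) = 2.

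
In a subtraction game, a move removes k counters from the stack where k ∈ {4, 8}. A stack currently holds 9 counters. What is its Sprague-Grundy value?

2

Grundy values for subtraction set {4, 8}:
k:     0  1  2  3  4  5  6  7  8  9
g(k):  0  0  0  0  1  1  1  1  2  2
So g(9) = 2.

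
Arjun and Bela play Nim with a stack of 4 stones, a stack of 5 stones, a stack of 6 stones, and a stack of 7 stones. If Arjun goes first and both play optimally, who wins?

Nim-sum: 4 ⊕ 5 ⊕ 6 ⊕ 7 = 0.
The nim-sum is 0, so this is a P-position: the player to move is in a losing position under optimal play; Arjun is about to move from it and so loses — Bela wins.

Bela wins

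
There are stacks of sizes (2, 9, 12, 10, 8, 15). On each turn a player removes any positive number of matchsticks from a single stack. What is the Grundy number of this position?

10

Nim-sum: 2 ^ 9 ^ 12 ^ 10 ^ 8 ^ 15 = 10.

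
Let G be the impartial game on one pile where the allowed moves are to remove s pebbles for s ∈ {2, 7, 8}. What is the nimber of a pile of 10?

Grundy values for subtraction set {2, 7, 8}:
g(0) = mex{} = 0
g(1) = mex{} = 0
g(2) = mex{0} = 1
g(3) = mex{0} = 1
g(4) = mex{1} = 0
g(5) = mex{1} = 0
g(6) = mex{0} = 1
g(7) = mex{0} = 1
g(8) = mex{0,1} = 2
g(9) = mex{0,1} = 2
g(10) = mex{1,2} = 0
So g(10) = 0.

0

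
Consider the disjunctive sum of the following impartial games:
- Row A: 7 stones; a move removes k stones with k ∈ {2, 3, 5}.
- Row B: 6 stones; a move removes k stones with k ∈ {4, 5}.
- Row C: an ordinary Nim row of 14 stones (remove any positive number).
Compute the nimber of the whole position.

Grundy values for row A (subtraction set {2, 3, 5}):
g(0) = mex{} = 0
g(1) = mex{} = 0
g(2) = mex{0} = 1
g(3) = mex{0} = 1
g(4) = mex{0,1} = 2
g(5) = mex{0,1} = 2
g(6) = mex{0,1,2} = 3
g(7) = mex{1,2} = 0
So g(7) = 0.
Grundy values for row B (subtraction set {4, 5}):
k:     0  1  2  3  4  5  6
g(k):  0  0  0  0  1  1  1
So g(6) = 1.
Row C is a plain Nim row of size 14, so its Grundy value is 14.
By the Sprague-Grundy theorem, the Grundy value of a sum of independent games is the XOR of the component values.
Combined value = 0 ⊕ 1 ⊕ 14 = 15.

15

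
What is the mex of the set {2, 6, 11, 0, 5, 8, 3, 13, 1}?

4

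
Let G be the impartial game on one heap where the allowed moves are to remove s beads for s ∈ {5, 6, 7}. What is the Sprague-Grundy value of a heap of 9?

1

Grundy values for subtraction set {5, 6, 7}:
g(0) = mex{} = 0
g(1) = mex{} = 0
g(2) = mex{} = 0
g(3) = mex{} = 0
g(4) = mex{} = 0
g(5) = mex{0} = 1
g(6) = mex{0} = 1
g(7) = mex{0} = 1
g(8) = mex{0} = 1
g(9) = mex{0} = 1
So g(9) = 1.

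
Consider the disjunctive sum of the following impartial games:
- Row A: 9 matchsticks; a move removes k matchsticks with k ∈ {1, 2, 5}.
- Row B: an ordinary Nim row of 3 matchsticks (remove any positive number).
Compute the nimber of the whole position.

3

Grundy values for row A (subtraction set {1, 2, 5}):
g(0) = mex{} = 0
g(1) = mex{0} = 1
g(2) = mex{0,1} = 2
g(3) = mex{1,2} = 0
g(4) = mex{0,2} = 1
g(5) = mex{0,1} = 2
g(6) = mex{1,2} = 0
g(7) = mex{0,2} = 1
g(8) = mex{0,1} = 2
g(9) = mex{1,2} = 0
So g(9) = 0.
Row B is a plain Nim row of size 3, so its Grundy value is 3.
By the Sprague-Grundy theorem, the Grundy value of a sum of independent games is the XOR of the component values.
Combined value = 0 XOR 3 = 3.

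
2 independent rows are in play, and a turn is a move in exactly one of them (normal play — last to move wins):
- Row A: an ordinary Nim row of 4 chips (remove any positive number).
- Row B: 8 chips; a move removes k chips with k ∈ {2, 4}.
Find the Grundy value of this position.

5

Row A is a plain Nim row of size 4, so its Grundy value is 4.
For row B, compute g(0), g(1), … with moves {2, 4}:
k:     0  1  2  3  4  5  6  7  8
g(k):  0  0  1  1  2  2  0  0  1
So g(8) = 1.
The value of a disjunctive sum is the nim-sum of the parts.
Combined value = 4 ⊕ 1 = 5.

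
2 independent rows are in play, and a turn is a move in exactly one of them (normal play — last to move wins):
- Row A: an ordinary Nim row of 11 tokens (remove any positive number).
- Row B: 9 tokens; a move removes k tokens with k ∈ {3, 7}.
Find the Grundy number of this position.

10

Row A is a plain Nim row of size 11, so its Grundy value is 11.
Build the Grundy sequence for row B with g(k) = mex{g(k−s) : s ∈ {3, 7}, s ≤ k}:
k:     0  1  2  3  4  5  6  7  8  9
g(k):  0  0  0  1  1  1  0  2  2  1
So g(9) = 1.
The value of a disjunctive sum is the nim-sum of the parts.
Combined value = 11 XOR 1 = 10.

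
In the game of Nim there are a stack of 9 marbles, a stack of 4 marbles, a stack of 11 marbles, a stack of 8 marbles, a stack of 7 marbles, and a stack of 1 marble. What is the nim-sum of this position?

8

Compute the nim-sum pairwise:
9 ⊕ 4 = 13
13 ⊕ 11 = 6
6 ⊕ 8 = 14
14 ⊕ 7 = 9
9 ⊕ 1 = 8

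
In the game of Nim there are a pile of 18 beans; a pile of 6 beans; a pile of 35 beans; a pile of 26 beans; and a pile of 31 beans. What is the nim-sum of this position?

Compute the nim-sum pairwise:
18 ⊕ 6 = 20
20 ⊕ 35 = 55
55 ⊕ 26 = 45
45 ⊕ 31 = 50

50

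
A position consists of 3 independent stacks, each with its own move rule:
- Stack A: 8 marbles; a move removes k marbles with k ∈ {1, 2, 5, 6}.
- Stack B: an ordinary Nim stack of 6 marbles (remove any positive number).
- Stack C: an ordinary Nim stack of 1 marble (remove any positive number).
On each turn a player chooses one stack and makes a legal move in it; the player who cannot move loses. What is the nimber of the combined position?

6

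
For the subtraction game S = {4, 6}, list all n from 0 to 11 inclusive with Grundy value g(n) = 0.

Build the Grundy sequence with g(k) = mex{g(k−s) : s ∈ {4, 6}, s ≤ k}:
k:     0  1  2  3  4  5  6  7  8  9 10 11
g(k):  0  0  0  0  1  1  1  1  2  2  0  0
The P-positions (g = 0) in 0..11 are 0, 1, 2, 3, 10, 11.

0, 1, 2, 3, 10, 11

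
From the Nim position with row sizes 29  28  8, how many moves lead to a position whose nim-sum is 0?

3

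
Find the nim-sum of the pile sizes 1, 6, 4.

3

Write each in binary and XOR column by column:
  001  (1)
  110  (6)
  100  (4)
  ---
  011  (3)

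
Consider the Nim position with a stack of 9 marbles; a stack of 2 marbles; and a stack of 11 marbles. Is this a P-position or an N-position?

Write each in binary and XOR column by column:
  1001  (9)
  0010  (2)
  1011  (11)
  ----
  0000  (0)
The nim-sum is 0, so this is a P-position: the player to move is in a losing position under optimal play.

P-position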